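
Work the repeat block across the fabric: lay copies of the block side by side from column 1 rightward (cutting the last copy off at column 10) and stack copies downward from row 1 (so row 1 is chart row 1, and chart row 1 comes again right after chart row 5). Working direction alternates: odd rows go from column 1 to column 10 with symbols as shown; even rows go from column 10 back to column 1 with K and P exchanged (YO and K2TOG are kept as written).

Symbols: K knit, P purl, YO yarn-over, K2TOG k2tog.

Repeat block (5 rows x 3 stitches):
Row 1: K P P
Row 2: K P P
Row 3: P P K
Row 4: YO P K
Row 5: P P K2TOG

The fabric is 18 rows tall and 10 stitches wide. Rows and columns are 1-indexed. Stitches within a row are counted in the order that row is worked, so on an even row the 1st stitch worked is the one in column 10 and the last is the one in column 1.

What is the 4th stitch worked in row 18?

== STITCH ==
K

Derivation:
Row 18: (18-1) mod 5 = 2, so use chart row 3. Even row -> WS.
Chart row 3 tiled across columns 1-10: P P K P P K P P K P
WS: work from column 10 back to column 1 (reverse the tiled row), swapping K<->P (YO and K2TOG unchanged).
Row 18 as worked: K P K K P K K P K K
Counting 4 along the worked row gives K.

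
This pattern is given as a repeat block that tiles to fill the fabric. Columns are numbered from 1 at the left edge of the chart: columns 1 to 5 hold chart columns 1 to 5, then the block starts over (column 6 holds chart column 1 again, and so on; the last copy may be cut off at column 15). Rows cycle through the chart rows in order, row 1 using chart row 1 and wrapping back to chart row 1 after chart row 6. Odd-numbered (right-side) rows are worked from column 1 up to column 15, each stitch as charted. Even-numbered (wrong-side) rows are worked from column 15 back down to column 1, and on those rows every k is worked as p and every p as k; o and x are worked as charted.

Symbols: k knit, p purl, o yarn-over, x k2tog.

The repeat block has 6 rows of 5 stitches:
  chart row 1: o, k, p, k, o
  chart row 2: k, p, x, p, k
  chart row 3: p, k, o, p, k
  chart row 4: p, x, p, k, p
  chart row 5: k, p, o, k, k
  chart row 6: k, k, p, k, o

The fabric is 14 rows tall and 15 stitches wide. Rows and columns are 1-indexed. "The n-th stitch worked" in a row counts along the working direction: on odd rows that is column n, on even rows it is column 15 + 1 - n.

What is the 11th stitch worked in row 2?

Row 2: (2-1) mod 6 = 1, so use chart row 2. Even row -> WS.
Chart row 2 tiled across columns 1-15: k p x p k k p x p k k p x p k
WS row: flip the tiled sequence (start at column 15) and apply k<->p; o and x stay.
Row 2 as worked: p k x k p p k x k p p k x k p
Stitch 11 in working order -> p

Stitch:
p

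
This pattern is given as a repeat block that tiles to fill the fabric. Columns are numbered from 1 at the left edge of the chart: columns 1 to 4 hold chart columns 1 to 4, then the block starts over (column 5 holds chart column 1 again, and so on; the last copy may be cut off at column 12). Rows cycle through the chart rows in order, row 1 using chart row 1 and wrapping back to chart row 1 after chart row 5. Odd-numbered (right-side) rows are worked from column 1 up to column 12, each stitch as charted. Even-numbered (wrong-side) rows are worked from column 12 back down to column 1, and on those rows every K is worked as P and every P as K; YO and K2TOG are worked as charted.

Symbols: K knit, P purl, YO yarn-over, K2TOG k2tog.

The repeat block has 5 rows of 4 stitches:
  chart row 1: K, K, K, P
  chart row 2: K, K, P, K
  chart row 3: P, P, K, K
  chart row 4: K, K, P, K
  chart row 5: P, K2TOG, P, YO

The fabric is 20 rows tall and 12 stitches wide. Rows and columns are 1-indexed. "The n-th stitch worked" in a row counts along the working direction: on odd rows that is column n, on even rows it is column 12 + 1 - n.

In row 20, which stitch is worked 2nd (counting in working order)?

Row 20 uses chart row ((20-1) mod 5)+1 = 5. Row 20 is even, so WS.
Chart row 5 tiled across columns 1-12: P K2TOG P YO P K2TOG P YO P K2TOG P YO
WS row: flip the tiled sequence (start at column 12) and apply K<->P; YO and K2TOG stay.
Row 20 as worked: YO K K2TOG K YO K K2TOG K YO K K2TOG K
Counting 2 along the worked row gives K.

Stitch:
K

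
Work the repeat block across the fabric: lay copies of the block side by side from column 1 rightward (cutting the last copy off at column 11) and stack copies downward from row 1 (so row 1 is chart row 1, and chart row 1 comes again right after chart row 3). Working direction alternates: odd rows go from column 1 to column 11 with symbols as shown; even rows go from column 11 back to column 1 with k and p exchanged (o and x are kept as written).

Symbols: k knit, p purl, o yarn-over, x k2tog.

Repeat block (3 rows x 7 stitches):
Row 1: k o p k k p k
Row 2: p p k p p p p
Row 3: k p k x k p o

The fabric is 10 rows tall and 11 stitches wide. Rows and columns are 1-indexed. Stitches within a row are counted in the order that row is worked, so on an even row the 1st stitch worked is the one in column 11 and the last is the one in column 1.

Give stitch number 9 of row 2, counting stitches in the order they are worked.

Row 2 uses chart row ((2-1) mod 3)+1 = 2. Row 2 is even, so WS.
Chart row 2 tiled across columns 1-11: p p k p p p p p p k p
WS row: flip the tiled sequence (start at column 11) and apply k<->p; o and x stay.
Row 2 as worked: k p k k k k k k p k k
Stitch 9 in working order -> p

Result:
p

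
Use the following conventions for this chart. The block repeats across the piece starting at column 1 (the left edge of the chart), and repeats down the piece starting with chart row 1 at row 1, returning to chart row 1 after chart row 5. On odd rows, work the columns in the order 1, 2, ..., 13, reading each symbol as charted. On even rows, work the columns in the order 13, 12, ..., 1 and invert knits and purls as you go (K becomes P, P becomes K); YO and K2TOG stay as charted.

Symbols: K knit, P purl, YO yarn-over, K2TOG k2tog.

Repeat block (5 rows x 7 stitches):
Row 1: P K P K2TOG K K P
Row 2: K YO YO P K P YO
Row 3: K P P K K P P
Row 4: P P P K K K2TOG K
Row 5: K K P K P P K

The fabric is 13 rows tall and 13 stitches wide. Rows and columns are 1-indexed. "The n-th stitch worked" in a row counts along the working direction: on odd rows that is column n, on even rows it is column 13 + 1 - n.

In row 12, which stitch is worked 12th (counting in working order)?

For row 12: chart row = ((12-1) mod 5) + 1 = 2; this is a WS (even) row.
Chart row 2 tiled across columns 1-13: K YO YO P K P YO K YO YO P K P
WS row: flip the tiled sequence (start at column 13) and apply K<->P; YO and K2TOG stay.
Row 12 as worked: K P K YO YO P YO K P K YO YO P
The 12th stitch worked is YO.

== STITCH ==
YO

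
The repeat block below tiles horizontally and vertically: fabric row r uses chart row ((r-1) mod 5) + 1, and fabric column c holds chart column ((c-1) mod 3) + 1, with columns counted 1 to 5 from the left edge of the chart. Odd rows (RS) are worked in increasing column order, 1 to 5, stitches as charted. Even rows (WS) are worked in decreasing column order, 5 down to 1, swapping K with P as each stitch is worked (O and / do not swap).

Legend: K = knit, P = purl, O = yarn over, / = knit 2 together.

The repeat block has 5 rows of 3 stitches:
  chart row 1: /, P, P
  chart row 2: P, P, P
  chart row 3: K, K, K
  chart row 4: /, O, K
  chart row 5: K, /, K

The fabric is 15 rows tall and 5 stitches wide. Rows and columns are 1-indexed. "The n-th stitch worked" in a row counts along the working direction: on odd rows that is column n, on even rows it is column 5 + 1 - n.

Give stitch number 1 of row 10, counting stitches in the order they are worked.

Row 10: (10-1) mod 5 = 4, so use chart row 5. Even row -> WS.
Chart row 5 tiled across columns 1-5: K / K K /
WS: work from column 5 back to column 1 (reverse the tiled row), swapping K<->P (O and / unchanged).
Row 10 as worked: / P P / P
Stitch 1 in working order -> /

Result:
/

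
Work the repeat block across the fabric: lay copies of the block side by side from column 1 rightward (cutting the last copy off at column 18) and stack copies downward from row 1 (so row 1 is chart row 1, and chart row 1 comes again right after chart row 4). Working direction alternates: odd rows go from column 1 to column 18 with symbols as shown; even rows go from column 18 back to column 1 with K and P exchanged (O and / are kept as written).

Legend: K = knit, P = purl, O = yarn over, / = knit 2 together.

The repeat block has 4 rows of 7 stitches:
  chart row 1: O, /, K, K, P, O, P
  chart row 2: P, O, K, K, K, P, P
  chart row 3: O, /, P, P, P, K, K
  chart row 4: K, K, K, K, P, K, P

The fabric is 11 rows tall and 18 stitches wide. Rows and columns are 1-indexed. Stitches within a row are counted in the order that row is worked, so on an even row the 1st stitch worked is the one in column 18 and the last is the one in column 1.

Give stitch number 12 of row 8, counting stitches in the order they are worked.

Row 8 uses chart row ((8-1) mod 4)+1 = 4. Row 8 is even, so WS.
Chart row 4 tiled across columns 1-18: K K K K P K P K K K K P K P K K K K
Wrong side: read the tiled row from column 18 down to 1 and exchange K with P (leave O, /).
Row 8 as worked: P P P P K P K P P P P K P K P P P P
The 12th stitch worked is K.

== STITCH ==
K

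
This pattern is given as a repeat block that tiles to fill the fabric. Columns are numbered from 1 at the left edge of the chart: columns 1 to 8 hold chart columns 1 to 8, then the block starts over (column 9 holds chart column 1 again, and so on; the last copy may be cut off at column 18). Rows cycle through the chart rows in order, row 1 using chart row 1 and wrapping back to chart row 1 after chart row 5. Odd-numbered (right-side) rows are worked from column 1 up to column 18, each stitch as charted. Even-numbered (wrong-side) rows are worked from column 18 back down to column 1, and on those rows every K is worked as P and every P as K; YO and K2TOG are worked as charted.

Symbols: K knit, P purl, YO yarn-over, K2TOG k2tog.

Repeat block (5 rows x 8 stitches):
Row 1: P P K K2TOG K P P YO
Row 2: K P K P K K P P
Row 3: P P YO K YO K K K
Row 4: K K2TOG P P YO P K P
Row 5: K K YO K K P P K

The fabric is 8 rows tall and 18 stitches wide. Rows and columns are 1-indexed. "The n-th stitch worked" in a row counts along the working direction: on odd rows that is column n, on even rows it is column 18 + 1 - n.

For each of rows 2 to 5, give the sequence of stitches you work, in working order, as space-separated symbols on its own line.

Row 2: chart row 2, WS - tiled (columns 1-18): K P K P K K P P K P K P K K P P K P; work from column 18 back to 1 with K<->P swapped.
Row 3: chart row 3, RS - tile across columns 1-18 and work as-is.
Row 4: chart row 4, WS - tiled (columns 1-18): K K2TOG P P YO P K P K K2TOG P P YO P K P K K2TOG; work from column 18 back to 1 with K<->P swapped.
Row 5: chart row 5, RS - tile across columns 1-18 and work as-is.

== ROWS AS WORKED ==
K P K K P P K P K P K K P P K P K P
P P YO K YO K K K P P YO K YO K K K P P
K2TOG P K P K YO K K K2TOG P K P K YO K K K2TOG P
K K YO K K P P K K K YO K K P P K K K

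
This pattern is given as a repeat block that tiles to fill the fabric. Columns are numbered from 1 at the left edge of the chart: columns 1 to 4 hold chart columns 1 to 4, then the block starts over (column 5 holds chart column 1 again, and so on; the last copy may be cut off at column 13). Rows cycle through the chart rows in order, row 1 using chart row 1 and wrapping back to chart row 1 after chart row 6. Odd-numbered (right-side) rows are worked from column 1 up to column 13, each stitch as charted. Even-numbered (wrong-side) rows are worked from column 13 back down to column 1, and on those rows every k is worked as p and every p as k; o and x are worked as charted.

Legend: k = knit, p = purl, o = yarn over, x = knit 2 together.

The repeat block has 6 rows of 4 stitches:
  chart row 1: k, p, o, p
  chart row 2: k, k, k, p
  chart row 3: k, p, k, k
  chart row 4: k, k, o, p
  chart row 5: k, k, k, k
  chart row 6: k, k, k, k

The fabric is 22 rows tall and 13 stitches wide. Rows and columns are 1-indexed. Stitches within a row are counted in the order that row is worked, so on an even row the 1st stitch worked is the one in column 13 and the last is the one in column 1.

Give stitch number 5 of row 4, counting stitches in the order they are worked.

Stitch:
p

Derivation:
Row 4: (4-1) mod 6 = 3, so use chart row 4. Even row -> WS.
Chart row 4 tiled across columns 1-13: k k o p k k o p k k o p k
Wrong side: read the tiled row from column 13 down to 1 and exchange k with p (leave o, x).
Row 4 as worked: p k o p p k o p p k o p p
Stitch 5 in working order -> p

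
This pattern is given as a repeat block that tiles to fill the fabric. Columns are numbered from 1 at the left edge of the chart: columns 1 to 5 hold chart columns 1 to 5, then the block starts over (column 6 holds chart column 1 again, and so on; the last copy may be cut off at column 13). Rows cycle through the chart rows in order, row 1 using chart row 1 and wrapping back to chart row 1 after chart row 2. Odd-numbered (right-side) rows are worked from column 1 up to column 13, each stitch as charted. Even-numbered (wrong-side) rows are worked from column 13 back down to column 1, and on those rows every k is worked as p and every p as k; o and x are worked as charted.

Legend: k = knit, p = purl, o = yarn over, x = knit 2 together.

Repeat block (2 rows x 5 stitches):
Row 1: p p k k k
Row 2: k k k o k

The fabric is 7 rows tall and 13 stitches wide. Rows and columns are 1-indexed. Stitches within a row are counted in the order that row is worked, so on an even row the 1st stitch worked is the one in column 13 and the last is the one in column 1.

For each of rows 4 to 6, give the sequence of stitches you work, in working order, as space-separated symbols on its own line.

Row 4: chart row 2, WS - tiled (columns 1-13): k k k o k k k k o k k k k; work from column 13 back to 1 with k<->p swapped.
Row 5: chart row 1, RS - tile across columns 1-13 and work as-is.
Row 6: chart row 2, WS - tiled (columns 1-13): k k k o k k k k o k k k k; work from column 13 back to 1 with k<->p swapped.

Result:
p p p p o p p p p o p p p
p p k k k p p k k k p p k
p p p p o p p p p o p p p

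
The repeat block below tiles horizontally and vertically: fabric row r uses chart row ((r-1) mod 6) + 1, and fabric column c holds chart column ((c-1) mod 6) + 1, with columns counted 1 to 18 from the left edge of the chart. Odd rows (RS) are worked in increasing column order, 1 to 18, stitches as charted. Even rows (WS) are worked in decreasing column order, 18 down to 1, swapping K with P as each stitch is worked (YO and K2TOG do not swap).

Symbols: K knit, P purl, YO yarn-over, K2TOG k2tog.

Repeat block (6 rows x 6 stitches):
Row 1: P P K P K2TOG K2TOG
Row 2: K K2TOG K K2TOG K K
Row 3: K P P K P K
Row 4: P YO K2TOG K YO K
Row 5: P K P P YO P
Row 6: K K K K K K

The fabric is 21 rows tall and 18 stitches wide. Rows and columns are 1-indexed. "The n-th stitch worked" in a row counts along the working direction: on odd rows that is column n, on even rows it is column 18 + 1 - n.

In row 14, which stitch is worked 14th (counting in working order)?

Result:
P

Derivation:
For row 14: chart row = ((14-1) mod 6) + 1 = 2; this is a WS (even) row.
Chart row 2 tiled across columns 1-18: K K2TOG K K2TOG K K K K2TOG K K2TOG K K K K2TOG K K2TOG K K
WS: work from column 18 back to column 1 (reverse the tiled row), swapping K<->P (YO and K2TOG unchanged).
Row 14 as worked: P P K2TOG P K2TOG P P P K2TOG P K2TOG P P P K2TOG P K2TOG P
Counting 14 along the worked row gives P.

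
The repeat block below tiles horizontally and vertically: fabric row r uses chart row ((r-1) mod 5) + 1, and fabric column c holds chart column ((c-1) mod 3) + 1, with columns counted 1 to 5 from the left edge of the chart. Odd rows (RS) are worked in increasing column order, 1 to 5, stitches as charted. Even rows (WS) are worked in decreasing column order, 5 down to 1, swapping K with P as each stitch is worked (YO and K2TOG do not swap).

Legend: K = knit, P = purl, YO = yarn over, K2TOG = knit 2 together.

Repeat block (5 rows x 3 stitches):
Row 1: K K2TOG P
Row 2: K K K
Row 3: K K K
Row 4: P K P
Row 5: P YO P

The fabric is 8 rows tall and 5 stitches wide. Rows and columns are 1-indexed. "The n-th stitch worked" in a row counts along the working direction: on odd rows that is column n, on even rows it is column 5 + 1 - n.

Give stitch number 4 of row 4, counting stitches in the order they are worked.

Row 4: (4-1) mod 5 = 3, so use chart row 4. Even row -> WS.
Chart row 4 tiled across columns 1-5: P K P P K
Wrong side: read the tiled row from column 5 down to 1 and exchange K with P (leave YO, K2TOG).
Row 4 as worked: P K K P K
Stitch 4 in working order -> P

Result:
P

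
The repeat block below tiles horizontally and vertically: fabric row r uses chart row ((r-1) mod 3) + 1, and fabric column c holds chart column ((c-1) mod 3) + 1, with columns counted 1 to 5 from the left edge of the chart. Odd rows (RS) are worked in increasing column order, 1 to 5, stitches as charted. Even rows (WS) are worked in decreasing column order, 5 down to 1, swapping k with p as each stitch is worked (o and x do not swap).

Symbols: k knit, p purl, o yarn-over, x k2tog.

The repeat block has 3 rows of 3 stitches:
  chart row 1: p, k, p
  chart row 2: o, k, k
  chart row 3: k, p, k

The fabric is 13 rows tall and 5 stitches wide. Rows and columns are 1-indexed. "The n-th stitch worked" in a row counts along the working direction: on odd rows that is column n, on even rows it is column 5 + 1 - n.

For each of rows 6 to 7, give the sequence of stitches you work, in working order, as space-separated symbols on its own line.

Row 6: chart row 3, WS - tiled (columns 1-5): k p k k p; work from column 5 back to 1 with k<->p swapped.
Row 7: chart row 1, RS - tile across columns 1-5 and work as-is.

Result:
k p p k p
p k p p k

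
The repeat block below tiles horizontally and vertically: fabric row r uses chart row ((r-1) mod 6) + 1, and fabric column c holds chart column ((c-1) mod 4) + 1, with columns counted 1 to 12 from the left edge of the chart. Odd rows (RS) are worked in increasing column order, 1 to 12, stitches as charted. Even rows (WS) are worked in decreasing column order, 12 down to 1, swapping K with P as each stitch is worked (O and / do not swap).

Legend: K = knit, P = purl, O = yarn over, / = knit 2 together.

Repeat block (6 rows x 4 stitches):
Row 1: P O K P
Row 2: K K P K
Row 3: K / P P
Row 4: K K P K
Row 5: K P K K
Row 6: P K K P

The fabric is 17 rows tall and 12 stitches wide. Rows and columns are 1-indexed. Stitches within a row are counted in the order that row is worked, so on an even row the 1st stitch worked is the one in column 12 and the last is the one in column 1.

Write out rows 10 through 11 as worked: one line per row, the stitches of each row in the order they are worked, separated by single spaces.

Rows as worked:
P K P P P K P P P K P P
K P K K K P K K K P K K

Derivation:
Row 10: chart row 4, WS - tiled (columns 1-12): K K P K K K P K K K P K; work from column 12 back to 1 with K<->P swapped.
Row 11: chart row 5, RS - tile across columns 1-12 and work as-is.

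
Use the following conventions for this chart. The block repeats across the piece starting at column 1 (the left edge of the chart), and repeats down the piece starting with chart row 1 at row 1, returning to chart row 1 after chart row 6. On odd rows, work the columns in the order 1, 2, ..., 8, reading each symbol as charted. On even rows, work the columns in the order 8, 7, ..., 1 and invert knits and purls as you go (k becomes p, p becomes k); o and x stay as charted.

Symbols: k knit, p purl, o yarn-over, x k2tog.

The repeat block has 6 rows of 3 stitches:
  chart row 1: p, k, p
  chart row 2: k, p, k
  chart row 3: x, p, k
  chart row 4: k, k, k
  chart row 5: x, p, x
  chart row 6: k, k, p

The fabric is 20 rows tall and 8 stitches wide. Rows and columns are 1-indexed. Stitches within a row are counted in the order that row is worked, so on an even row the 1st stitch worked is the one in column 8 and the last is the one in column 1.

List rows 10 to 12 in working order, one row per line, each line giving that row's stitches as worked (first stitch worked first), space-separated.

Rows as worked:
p p p p p p p p
x p x x p x x p
p p k p p k p p

Derivation:
Row 10: chart row 4, WS - tiled (columns 1-8): k k k k k k k k; work from column 8 back to 1 with k<->p swapped.
Row 11: chart row 5, RS - tile across columns 1-8 and work as-is.
Row 12: chart row 6, WS - tiled (columns 1-8): k k p k k p k k; work from column 8 back to 1 with k<->p swapped.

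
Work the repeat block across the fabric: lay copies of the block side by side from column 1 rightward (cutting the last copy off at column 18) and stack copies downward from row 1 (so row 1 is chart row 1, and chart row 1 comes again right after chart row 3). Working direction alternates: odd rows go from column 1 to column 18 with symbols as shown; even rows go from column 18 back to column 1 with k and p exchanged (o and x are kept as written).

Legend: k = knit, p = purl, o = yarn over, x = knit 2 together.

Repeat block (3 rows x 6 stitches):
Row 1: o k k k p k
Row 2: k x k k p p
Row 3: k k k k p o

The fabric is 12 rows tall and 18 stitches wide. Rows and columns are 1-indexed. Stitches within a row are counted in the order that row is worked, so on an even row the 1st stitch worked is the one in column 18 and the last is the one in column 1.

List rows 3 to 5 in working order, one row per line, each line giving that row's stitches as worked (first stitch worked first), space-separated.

Rows as worked:
k k k k p o k k k k p o k k k k p o
p k p p p o p k p p p o p k p p p o
k x k k p p k x k k p p k x k k p p

Derivation:
Row 3: chart row 3, RS - tile across columns 1-18 and work as-is.
Row 4: chart row 1, WS - tiled (columns 1-18): o k k k p k o k k k p k o k k k p k; work from column 18 back to 1 with k<->p swapped.
Row 5: chart row 2, RS - tile across columns 1-18 and work as-is.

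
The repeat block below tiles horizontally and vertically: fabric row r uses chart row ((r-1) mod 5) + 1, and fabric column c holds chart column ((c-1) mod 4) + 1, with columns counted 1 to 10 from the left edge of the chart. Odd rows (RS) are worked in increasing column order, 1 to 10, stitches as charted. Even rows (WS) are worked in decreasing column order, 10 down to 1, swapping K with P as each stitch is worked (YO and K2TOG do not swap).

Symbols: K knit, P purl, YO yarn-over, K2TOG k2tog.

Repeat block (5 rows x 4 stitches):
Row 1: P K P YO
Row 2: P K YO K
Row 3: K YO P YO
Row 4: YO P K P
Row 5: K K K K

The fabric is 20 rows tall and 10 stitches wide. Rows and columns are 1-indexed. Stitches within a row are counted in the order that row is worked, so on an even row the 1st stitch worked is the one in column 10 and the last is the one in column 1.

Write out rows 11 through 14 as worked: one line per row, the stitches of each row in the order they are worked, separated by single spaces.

== ROWS AS WORKED ==
P K P YO P K P YO P K
P K P YO P K P YO P K
K YO P YO K YO P YO K YO
K YO K P K YO K P K YO

Derivation:
Row 11: chart row 1, RS - tile across columns 1-10 and work as-is.
Row 12: chart row 2, WS - tiled (columns 1-10): P K YO K P K YO K P K; work from column 10 back to 1 with K<->P swapped.
Row 13: chart row 3, RS - tile across columns 1-10 and work as-is.
Row 14: chart row 4, WS - tiled (columns 1-10): YO P K P YO P K P YO P; work from column 10 back to 1 with K<->P swapped.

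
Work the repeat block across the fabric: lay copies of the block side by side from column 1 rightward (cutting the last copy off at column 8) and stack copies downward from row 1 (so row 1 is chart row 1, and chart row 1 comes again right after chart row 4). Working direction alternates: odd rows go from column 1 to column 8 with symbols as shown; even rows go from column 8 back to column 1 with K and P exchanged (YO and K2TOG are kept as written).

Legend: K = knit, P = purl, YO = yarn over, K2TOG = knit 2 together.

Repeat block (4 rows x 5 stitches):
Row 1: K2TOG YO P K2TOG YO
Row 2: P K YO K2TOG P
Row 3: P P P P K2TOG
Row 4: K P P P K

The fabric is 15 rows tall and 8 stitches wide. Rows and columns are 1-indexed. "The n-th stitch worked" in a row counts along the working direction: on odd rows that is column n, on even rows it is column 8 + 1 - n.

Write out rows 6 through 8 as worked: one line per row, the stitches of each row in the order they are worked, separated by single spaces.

Row 6: chart row 2, WS - tiled (columns 1-8): P K YO K2TOG P P K YO; work from column 8 back to 1 with K<->P swapped.
Row 7: chart row 3, RS - tile across columns 1-8 and work as-is.
Row 8: chart row 4, WS - tiled (columns 1-8): K P P P K K P P; work from column 8 back to 1 with K<->P swapped.

Rows as worked:
YO P K K K2TOG YO P K
P P P P K2TOG P P P
K K P P K K K P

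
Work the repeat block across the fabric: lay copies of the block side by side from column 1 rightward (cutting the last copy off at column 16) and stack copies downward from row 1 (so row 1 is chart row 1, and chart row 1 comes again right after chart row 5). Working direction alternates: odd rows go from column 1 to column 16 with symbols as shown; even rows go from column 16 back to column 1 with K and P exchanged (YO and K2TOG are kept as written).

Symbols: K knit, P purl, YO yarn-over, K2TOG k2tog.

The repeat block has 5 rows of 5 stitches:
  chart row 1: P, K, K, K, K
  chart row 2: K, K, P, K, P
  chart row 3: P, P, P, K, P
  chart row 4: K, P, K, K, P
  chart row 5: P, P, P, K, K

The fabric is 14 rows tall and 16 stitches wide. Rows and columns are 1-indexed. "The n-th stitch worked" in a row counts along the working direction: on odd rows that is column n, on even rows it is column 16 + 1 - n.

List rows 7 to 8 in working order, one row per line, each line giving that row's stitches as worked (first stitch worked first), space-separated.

Row 7: chart row 2, RS - tile across columns 1-16 and work as-is.
Row 8: chart row 3, WS - tiled (columns 1-16): P P P K P P P P K P P P P K P P; work from column 16 back to 1 with K<->P swapped.

Result:
K K P K P K K P K P K K P K P K
K K P K K K K P K K K K P K K K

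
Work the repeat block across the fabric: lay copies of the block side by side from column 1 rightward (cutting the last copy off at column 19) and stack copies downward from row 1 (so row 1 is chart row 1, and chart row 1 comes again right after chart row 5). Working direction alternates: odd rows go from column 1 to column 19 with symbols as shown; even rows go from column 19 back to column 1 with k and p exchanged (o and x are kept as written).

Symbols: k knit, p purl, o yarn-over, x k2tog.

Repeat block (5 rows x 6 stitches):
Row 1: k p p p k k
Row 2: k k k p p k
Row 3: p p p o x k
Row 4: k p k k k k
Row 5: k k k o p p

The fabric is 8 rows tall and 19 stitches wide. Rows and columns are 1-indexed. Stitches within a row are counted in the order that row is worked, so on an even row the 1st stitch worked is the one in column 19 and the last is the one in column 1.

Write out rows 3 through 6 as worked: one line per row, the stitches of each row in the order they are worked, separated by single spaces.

== ROWS AS WORKED ==
p p p o x k p p p o x k p p p o x k p
p p p p p k p p p p p k p p p p p k p
k k k o p p k k k o p p k k k o p p k
p p p k k k p p p k k k p p p k k k p

Derivation:
Row 3: chart row 3, RS - tile across columns 1-19 and work as-is.
Row 4: chart row 4, WS - tiled (columns 1-19): k p k k k k k p k k k k k p k k k k k; work from column 19 back to 1 with k<->p swapped.
Row 5: chart row 5, RS - tile across columns 1-19 and work as-is.
Row 6: chart row 1, WS - tiled (columns 1-19): k p p p k k k p p p k k k p p p k k k; work from column 19 back to 1 with k<->p swapped.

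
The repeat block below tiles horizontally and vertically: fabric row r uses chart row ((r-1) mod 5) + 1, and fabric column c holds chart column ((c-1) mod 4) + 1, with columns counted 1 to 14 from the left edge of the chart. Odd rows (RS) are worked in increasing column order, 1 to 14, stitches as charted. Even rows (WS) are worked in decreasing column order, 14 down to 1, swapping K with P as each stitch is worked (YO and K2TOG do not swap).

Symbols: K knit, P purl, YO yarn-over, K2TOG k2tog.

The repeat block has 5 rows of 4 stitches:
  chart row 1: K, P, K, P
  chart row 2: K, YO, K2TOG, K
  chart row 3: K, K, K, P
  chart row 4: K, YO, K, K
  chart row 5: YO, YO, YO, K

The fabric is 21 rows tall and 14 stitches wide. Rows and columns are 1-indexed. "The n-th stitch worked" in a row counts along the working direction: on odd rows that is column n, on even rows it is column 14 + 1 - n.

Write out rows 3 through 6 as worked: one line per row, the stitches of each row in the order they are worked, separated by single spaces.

== ROWS AS WORKED ==
K K K P K K K P K K K P K K
YO P P P YO P P P YO P P P YO P
YO YO YO K YO YO YO K YO YO YO K YO YO
K P K P K P K P K P K P K P

Derivation:
Row 3: chart row 3, RS - tile across columns 1-14 and work as-is.
Row 4: chart row 4, WS - tiled (columns 1-14): K YO K K K YO K K K YO K K K YO; work from column 14 back to 1 with K<->P swapped.
Row 5: chart row 5, RS - tile across columns 1-14 and work as-is.
Row 6: chart row 1, WS - tiled (columns 1-14): K P K P K P K P K P K P K P; work from column 14 back to 1 with K<->P swapped.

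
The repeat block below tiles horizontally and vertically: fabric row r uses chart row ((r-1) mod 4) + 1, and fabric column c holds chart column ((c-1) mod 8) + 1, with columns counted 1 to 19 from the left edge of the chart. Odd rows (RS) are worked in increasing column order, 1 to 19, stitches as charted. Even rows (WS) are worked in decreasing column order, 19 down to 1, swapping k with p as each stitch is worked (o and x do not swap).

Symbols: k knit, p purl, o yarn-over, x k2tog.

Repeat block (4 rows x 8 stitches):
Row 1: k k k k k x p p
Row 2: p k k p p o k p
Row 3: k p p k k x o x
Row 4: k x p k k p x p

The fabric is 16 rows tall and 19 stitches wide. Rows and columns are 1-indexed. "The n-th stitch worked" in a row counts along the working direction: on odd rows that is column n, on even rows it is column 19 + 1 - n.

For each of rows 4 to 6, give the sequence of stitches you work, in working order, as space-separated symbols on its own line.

Result:
k x p k x k p p k x p k x k p p k x p
k k k k k x p p k k k k k x p p k k k
p p k k p o k k p p k k p o k k p p k

Derivation:
Row 4: chart row 4, WS - tiled (columns 1-19): k x p k k p x p k x p k k p x p k x p; work from column 19 back to 1 with k<->p swapped.
Row 5: chart row 1, RS - tile across columns 1-19 and work as-is.
Row 6: chart row 2, WS - tiled (columns 1-19): p k k p p o k p p k k p p o k p p k k; work from column 19 back to 1 with k<->p swapped.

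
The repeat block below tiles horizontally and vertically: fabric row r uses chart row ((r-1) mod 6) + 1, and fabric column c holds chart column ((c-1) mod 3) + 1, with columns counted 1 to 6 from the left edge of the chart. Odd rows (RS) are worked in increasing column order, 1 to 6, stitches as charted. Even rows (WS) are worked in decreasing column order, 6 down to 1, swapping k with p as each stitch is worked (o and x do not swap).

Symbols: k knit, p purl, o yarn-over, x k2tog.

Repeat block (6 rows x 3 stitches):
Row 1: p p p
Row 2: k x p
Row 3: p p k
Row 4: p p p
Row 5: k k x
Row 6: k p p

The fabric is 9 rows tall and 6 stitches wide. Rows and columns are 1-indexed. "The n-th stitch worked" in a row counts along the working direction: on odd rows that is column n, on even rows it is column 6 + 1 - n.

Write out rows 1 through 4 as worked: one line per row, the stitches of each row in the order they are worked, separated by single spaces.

== ROWS AS WORKED ==
p p p p p p
k x p k x p
p p k p p k
k k k k k k

Derivation:
Row 1: chart row 1, RS - tile across columns 1-6 and work as-is.
Row 2: chart row 2, WS - tiled (columns 1-6): k x p k x p; work from column 6 back to 1 with k<->p swapped.
Row 3: chart row 3, RS - tile across columns 1-6 and work as-is.
Row 4: chart row 4, WS - tiled (columns 1-6): p p p p p p; work from column 6 back to 1 with k<->p swapped.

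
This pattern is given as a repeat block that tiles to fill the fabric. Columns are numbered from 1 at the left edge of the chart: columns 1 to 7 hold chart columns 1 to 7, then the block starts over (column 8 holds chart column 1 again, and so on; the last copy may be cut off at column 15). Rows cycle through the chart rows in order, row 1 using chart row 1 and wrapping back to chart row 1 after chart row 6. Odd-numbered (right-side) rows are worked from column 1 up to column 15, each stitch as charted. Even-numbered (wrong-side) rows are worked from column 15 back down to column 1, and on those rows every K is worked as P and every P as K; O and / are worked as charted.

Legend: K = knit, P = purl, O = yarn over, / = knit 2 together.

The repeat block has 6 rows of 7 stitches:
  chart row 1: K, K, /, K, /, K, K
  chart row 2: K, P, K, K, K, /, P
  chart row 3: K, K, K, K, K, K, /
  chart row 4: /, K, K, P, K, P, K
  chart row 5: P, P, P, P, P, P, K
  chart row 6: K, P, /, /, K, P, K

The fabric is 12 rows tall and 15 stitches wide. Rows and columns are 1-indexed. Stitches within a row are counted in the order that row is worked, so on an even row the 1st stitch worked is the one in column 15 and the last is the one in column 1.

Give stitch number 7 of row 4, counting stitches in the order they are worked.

For row 4: chart row = ((4-1) mod 6) + 1 = 4; this is a WS (even) row.
Chart row 4 tiled across columns 1-15: / K K P K P K / K K P K P K /
WS: work from column 15 back to column 1 (reverse the tiled row), swapping K<->P (O and / unchanged).
Row 4 as worked: / P K P K P P / P K P K P P /
The 7th stitch worked is P.

Stitch:
P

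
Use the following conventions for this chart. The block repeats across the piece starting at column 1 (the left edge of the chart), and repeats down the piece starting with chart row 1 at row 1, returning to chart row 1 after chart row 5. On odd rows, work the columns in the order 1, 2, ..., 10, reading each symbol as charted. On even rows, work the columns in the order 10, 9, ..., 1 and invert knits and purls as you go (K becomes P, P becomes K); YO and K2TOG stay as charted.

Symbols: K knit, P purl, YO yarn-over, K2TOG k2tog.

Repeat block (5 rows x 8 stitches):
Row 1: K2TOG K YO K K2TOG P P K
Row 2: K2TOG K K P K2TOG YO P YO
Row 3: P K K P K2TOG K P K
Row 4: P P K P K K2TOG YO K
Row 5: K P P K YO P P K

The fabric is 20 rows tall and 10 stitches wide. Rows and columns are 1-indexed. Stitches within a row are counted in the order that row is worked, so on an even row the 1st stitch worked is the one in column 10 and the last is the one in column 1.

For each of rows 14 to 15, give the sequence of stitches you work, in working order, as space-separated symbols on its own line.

Row 14: chart row 4, WS - tiled (columns 1-10): P P K P K K2TOG YO K P P; work from column 10 back to 1 with K<->P swapped.
Row 15: chart row 5, RS - tile across columns 1-10 and work as-is.

Rows as worked:
K K P YO K2TOG P K P K K
K P P K YO P P K K P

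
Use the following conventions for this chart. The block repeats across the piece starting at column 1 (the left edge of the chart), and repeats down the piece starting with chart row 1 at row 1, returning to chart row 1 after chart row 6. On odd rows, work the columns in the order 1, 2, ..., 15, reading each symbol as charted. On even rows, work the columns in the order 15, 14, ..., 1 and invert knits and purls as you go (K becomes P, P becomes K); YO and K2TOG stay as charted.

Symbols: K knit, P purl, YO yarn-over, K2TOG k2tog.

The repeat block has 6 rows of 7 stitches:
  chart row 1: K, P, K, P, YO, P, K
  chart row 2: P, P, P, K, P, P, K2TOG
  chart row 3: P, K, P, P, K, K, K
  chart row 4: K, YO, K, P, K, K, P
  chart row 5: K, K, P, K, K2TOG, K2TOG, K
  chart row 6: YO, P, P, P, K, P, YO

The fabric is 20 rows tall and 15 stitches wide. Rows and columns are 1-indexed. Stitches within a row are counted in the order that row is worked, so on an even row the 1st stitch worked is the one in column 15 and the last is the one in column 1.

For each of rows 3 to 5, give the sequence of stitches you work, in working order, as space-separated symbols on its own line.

Rows as worked:
P K P P K K K P K P P K K K P
P K P P K P YO P K P P K P YO P
K K P K K2TOG K2TOG K K K P K K2TOG K2TOG K K

Derivation:
Row 3: chart row 3, RS - tile across columns 1-15 and work as-is.
Row 4: chart row 4, WS - tiled (columns 1-15): K YO K P K K P K YO K P K K P K; work from column 15 back to 1 with K<->P swapped.
Row 5: chart row 5, RS - tile across columns 1-15 and work as-is.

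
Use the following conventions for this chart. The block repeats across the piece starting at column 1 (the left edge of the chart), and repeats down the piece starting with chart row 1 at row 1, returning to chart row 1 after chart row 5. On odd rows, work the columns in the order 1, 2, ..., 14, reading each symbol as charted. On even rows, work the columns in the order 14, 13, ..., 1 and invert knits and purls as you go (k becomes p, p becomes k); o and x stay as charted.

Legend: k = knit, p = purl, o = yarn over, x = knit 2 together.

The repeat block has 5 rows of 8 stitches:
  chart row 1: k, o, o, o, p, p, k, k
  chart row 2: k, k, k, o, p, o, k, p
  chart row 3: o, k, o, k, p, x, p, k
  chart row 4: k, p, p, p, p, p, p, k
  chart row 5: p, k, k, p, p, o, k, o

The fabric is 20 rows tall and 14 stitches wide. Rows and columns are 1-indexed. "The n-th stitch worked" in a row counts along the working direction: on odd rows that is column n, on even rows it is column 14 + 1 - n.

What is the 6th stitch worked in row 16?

Stitch:
p

Derivation:
Row 16 uses chart row ((16-1) mod 5)+1 = 1. Row 16 is even, so WS.
Chart row 1 tiled across columns 1-14: k o o o p p k k k o o o p p
WS row: flip the tiled sequence (start at column 14) and apply k<->p; o and x stay.
Row 16 as worked: k k o o o p p p k k o o o p
Counting 6 along the worked row gives p.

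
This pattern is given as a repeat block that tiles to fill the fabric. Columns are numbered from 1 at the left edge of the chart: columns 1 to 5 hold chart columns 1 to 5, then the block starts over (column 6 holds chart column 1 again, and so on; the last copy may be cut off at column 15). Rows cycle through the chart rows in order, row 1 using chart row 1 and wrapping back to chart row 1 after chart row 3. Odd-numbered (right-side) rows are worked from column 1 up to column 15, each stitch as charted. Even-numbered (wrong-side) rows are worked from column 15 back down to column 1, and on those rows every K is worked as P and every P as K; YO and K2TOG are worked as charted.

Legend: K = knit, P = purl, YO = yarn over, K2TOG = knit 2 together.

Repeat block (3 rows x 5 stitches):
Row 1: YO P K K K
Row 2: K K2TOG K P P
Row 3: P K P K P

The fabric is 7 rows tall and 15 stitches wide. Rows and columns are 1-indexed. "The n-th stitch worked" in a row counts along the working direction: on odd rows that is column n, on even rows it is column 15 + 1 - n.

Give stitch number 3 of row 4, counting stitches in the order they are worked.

Row 4: (4-1) mod 3 = 0, so use chart row 1. Even row -> WS.
Chart row 1 tiled across columns 1-15: YO P K K K YO P K K K YO P K K K
WS row: flip the tiled sequence (start at column 15) and apply K<->P; YO and K2TOG stay.
Row 4 as worked: P P P K YO P P P K YO P P P K YO
Counting 3 along the worked row gives P.

Result:
P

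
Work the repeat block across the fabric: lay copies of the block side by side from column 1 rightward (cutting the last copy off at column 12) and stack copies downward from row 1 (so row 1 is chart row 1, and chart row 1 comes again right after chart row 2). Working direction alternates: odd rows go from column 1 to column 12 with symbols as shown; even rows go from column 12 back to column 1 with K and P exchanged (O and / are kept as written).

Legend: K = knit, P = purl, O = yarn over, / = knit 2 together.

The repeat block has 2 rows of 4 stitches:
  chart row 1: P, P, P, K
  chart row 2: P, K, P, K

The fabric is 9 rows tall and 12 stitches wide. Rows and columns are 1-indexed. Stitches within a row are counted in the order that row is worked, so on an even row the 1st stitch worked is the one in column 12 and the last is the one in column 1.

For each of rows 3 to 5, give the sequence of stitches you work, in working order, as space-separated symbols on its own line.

Row 3: chart row 1, RS - tile across columns 1-12 and work as-is.
Row 4: chart row 2, WS - tiled (columns 1-12): P K P K P K P K P K P K; work from column 12 back to 1 with K<->P swapped.
Row 5: chart row 1, RS - tile across columns 1-12 and work as-is.

Result:
P P P K P P P K P P P K
P K P K P K P K P K P K
P P P K P P P K P P P K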